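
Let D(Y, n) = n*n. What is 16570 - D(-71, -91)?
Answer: 8289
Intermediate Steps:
D(Y, n) = n²
16570 - D(-71, -91) = 16570 - 1*(-91)² = 16570 - 1*8281 = 16570 - 8281 = 8289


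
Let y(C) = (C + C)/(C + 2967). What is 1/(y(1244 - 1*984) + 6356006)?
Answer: 3227/20510831882 ≈ 1.5733e-7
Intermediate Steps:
y(C) = 2*C/(2967 + C) (y(C) = (2*C)/(2967 + C) = 2*C/(2967 + C))
1/(y(1244 - 1*984) + 6356006) = 1/(2*(1244 - 1*984)/(2967 + (1244 - 1*984)) + 6356006) = 1/(2*(1244 - 984)/(2967 + (1244 - 984)) + 6356006) = 1/(2*260/(2967 + 260) + 6356006) = 1/(2*260/3227 + 6356006) = 1/(2*260*(1/3227) + 6356006) = 1/(520/3227 + 6356006) = 1/(20510831882/3227) = 3227/20510831882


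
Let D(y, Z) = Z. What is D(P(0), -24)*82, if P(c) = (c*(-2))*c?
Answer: -1968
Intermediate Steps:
P(c) = -2*c² (P(c) = (-2*c)*c = -2*c²)
D(P(0), -24)*82 = -24*82 = -1968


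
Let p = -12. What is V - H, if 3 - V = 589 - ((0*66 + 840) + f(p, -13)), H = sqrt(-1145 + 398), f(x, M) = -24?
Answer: 230 - 3*I*sqrt(83) ≈ 230.0 - 27.331*I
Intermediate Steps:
H = 3*I*sqrt(83) (H = sqrt(-747) = 3*I*sqrt(83) ≈ 27.331*I)
V = 230 (V = 3 - (589 - ((0*66 + 840) - 24)) = 3 - (589 - ((0 + 840) - 24)) = 3 - (589 - (840 - 24)) = 3 - (589 - 1*816) = 3 - (589 - 816) = 3 - 1*(-227) = 3 + 227 = 230)
V - H = 230 - 3*I*sqrt(83)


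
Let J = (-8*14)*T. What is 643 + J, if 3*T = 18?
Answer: -29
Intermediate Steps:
T = 6 (T = (1/3)*18 = 6)
J = -672 (J = -8*14*6 = -112*6 = -672)
643 + J = 643 - 672 = -29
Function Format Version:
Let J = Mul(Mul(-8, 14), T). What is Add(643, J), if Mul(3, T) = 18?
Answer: -29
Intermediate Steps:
T = 6 (T = Mul(Rational(1, 3), 18) = 6)
J = -672 (J = Mul(Mul(-8, 14), 6) = Mul(-112, 6) = -672)
Add(643, J) = Add(643, -672) = -29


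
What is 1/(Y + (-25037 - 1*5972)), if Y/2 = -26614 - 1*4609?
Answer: -1/93455 ≈ -1.0700e-5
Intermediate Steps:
Y = -62446 (Y = 2*(-26614 - 1*4609) = 2*(-26614 - 4609) = 2*(-31223) = -62446)
1/(Y + (-25037 - 1*5972)) = 1/(-62446 + (-25037 - 1*5972)) = 1/(-62446 + (-25037 - 5972)) = 1/(-62446 - 31009) = 1/(-93455) = -1/93455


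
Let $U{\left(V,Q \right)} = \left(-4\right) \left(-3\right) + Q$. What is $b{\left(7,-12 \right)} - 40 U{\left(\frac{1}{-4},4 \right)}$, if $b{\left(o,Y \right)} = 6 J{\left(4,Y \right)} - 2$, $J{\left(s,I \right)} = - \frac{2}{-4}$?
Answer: $-639$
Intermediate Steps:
$U{\left(V,Q \right)} = 12 + Q$
$J{\left(s,I \right)} = \frac{1}{2}$ ($J{\left(s,I \right)} = \left(-2\right) \left(- \frac{1}{4}\right) = \frac{1}{2}$)
$b{\left(o,Y \right)} = 1$ ($b{\left(o,Y \right)} = 6 \cdot \frac{1}{2} - 2 = 3 - 2 = 1$)
$b{\left(7,-12 \right)} - 40 U{\left(\frac{1}{-4},4 \right)} = 1 - 40 \left(12 + 4\right) = 1 - 640 = -639$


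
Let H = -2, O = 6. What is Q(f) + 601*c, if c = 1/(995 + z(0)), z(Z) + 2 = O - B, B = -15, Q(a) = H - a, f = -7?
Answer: 5671/1014 ≈ 5.5927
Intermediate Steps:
Q(a) = -2 - a
z(Z) = 19 (z(Z) = -2 + (6 - 1*(-15)) = -2 + (6 + 15) = -2 + 21 = 19)
c = 1/1014 (c = 1/(995 + 19) = 1/1014 ≈ 0.00098619)
Q(f) + 601*c = (-2 - 1*(-7)) + 601*(1/1014) = (-2 + 7) + 601/1014 = 5 + 601/1014 = 5671/1014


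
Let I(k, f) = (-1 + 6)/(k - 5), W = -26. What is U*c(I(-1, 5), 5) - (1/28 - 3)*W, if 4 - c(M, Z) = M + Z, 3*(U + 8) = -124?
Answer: -8675/126 ≈ -68.849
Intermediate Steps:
U = -148/3 (U = -8 + (⅓)*(-124) = -8 - 124/3 = -148/3 ≈ -49.333)
I(k, f) = 5/(-5 + k)
c(M, Z) = 4 - M - Z (c(M, Z) = 4 - (M + Z) = 4 + (-M - Z) = 4 - M - Z)
U*c(I(-1, 5), 5) - (1/28 - 3)*W = -148*(4 - 5/(-5 - 1) - 1*5)/3 - (1/28 - 3)*(-26) = -148*(4 - 5/(-6) - 5)/3 - (1/28 - 3)*(-26) = -148*(4 - 5*(-1)/6 - 5)/3 - (-83)*(-26)/28 = -148*(4 - 1*(-⅚) - 5)/3 - 1*1079/14 = -148*(4 + ⅚ - 5)/3 - 1079/14 = -148/3*(-⅙) - 1079/14 = 74/9 - 1079/14 = -8675/126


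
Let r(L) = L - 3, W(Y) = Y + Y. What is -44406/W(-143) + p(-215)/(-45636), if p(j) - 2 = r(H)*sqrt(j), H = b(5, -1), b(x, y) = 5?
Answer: 506627911/3262974 - I*sqrt(215)/22818 ≈ 155.27 - 0.0006426*I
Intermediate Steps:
W(Y) = 2*Y
H = 5
r(L) = -3 + L
p(j) = 2 + 2*sqrt(j) (p(j) = 2 + (-3 + 5)*sqrt(j) = 2 + 2*sqrt(j))
-44406/W(-143) + p(-215)/(-45636) = -44406/(2*(-143)) + (2 + 2*sqrt(-215))/(-45636) = -44406/(-286) + (2 + 2*(I*sqrt(215)))*(-1/45636) = -44406*(-1/286) + (2 + 2*I*sqrt(215))*(-1/45636) = 22203/143 + (-1/22818 - I*sqrt(215)/22818) = 506627911/3262974 - I*sqrt(215)/22818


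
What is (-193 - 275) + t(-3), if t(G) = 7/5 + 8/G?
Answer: -7039/15 ≈ -469.27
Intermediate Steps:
t(G) = 7/5 + 8/G (t(G) = 7*(1/5) + 8/G = 7/5 + 8/G)
(-193 - 275) + t(-3) = (-193 - 275) + (7/5 + 8/(-3)) = -468 + (7/5 + 8*(-1/3)) = -468 + (7/5 - 8/3) = -468 - 19/15 = -7039/15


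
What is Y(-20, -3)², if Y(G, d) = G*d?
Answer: 3600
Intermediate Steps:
Y(-20, -3)² = (-20*(-3))² = 60² = 3600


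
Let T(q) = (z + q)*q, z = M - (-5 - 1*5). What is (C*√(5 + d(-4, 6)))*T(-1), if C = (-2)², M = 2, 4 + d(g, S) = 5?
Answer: -44*√6 ≈ -107.78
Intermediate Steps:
d(g, S) = 1 (d(g, S) = -4 + 5 = 1)
C = 4
z = 12 (z = 2 - (-5 - 1*5) = 2 - (-5 - 5) = 2 - 1*(-10) = 2 + 10 = 12)
T(q) = q*(12 + q) (T(q) = (12 + q)*q = q*(12 + q))
(C*√(5 + d(-4, 6)))*T(-1) = (4*√(5 + 1))*(-(12 - 1)) = (4*√6)*(-1*11) = (4*√6)*(-11) = -44*√6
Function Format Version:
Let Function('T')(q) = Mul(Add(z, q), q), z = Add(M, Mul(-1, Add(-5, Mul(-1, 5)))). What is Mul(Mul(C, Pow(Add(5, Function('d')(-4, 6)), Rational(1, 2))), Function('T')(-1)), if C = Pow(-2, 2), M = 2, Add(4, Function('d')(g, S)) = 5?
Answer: Mul(-44, Pow(6, Rational(1, 2))) ≈ -107.78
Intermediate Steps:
Function('d')(g, S) = 1 (Function('d')(g, S) = Add(-4, 5) = 1)
C = 4
z = 12 (z = Add(2, Mul(-1, Add(-5, Mul(-1, 5)))) = Add(2, Mul(-1, Add(-5, -5))) = Add(2, Mul(-1, -10)) = Add(2, 10) = 12)
Function('T')(q) = Mul(q, Add(12, q)) (Function('T')(q) = Mul(Add(12, q), q) = Mul(q, Add(12, q)))
Mul(Mul(C, Pow(Add(5, Function('d')(-4, 6)), Rational(1, 2))), Function('T')(-1)) = Mul(Mul(4, Pow(Add(5, 1), Rational(1, 2))), Mul(-1, Add(12, -1))) = Mul(Mul(4, Pow(6, Rational(1, 2))), Mul(-1, 11)) = Mul(Mul(4, Pow(6, Rational(1, 2))), -11) = Mul(-44, Pow(6, Rational(1, 2)))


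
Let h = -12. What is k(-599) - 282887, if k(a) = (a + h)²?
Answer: 90434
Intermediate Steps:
k(a) = (-12 + a)² (k(a) = (a - 12)² = (-12 + a)²)
k(-599) - 282887 = (-12 - 599)² - 282887 = (-611)² - 282887 = 373321 - 282887 = 90434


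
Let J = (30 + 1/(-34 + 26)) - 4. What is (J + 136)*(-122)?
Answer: -78995/4 ≈ -19749.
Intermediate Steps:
J = 207/8 (J = (30 + 1/(-8)) - 4 = (30 - ⅛) - 4 = 239/8 - 4 = 207/8 ≈ 25.875)
(J + 136)*(-122) = (207/8 + 136)*(-122) = (1295/8)*(-122) = -78995/4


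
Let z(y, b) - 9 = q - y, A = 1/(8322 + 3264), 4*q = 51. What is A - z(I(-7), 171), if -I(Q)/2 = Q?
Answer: -179581/23172 ≈ -7.7499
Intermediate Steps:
q = 51/4 (q = (¼)*51 = 51/4 ≈ 12.750)
I(Q) = -2*Q
A = 1/11586 ≈ 8.6311e-5
z(y, b) = 87/4 - y (z(y, b) = 9 + (51/4 - y) = 87/4 - y)
A - z(I(-7), 171) = 1/11586 - (87/4 - (-2)*(-7)) = 1/11586 - (87/4 - 1*14) = 1/11586 - (87/4 - 14) = 1/11586 - 1*31/4 = 1/11586 - 31/4 = -179581/23172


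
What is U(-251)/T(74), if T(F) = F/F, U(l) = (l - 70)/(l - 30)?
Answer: 321/281 ≈ 1.1423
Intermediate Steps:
U(l) = (-70 + l)/(-30 + l)
T(F) = 1
U(-251)/T(74) = ((-70 - 251)/(-30 - 251))/1 = (-321/(-281))*1 = -1/281*(-321)*1 = (321/281)*1 = 321/281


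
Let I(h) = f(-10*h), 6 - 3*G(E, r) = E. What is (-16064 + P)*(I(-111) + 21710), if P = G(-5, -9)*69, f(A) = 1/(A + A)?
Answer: -762030134011/2220 ≈ -3.4326e+8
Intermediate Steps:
f(A) = 1/(2*A)
G(E, r) = 2 - E/3
I(h) = -1/(20*h) (I(h) = 1/(2*((-10*h))) = (-1/(10*h))/2 = -1/(20*h))
P = 253 (P = (2 - ⅓*(-5))*69 = (2 + 5/3)*69 = (11/3)*69 = 253)
(-16064 + P)*(I(-111) + 21710) = (-16064 + 253)*(-1/20/(-111) + 21710) = -15811*(-1/20*(-1/111) + 21710) = -15811*(1/2220 + 21710) = -15811*48196201/2220 = -762030134011/2220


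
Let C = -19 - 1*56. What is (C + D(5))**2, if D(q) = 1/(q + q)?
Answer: 561001/100 ≈ 5610.0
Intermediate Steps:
D(q) = 1/(2*q)
C = -75 (C = -19 - 56 = -75)
(C + D(5))**2 = (-75 + (1/2)/5)**2 = (-75 + (1/2)*(1/5))**2 = (-75 + 1/10)**2 = (-749/10)**2 = 561001/100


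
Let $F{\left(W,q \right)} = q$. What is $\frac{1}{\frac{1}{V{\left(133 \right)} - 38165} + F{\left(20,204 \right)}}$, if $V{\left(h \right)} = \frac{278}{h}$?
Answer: $\frac{5075667}{1035435935} \approx 0.004902$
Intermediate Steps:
$\frac{1}{\frac{1}{V{\left(133 \right)} - 38165} + F{\left(20,204 \right)}} = \frac{1}{\frac{1}{\frac{278}{133} - 38165} + 204} = \frac{1}{\frac{1}{- \frac{5075667}{133}} + 204} = \frac{1}{- \frac{133}{5075667} + 204} = \frac{1}{\frac{1035435935}{5075667}} = \frac{5075667}{1035435935}$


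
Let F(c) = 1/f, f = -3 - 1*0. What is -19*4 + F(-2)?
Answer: -229/3 ≈ -76.333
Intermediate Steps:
f = -3 (f = -3 + 0 = -3)
F(c) = -⅓ (F(c) = 1/(-3) = -⅓)
-19*4 + F(-2) = -19*4 - ⅓ = -76 - ⅓ = -229/3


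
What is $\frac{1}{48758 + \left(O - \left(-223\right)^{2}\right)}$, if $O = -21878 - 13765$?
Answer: $- \frac{1}{36614} \approx -2.7312 \cdot 10^{-5}$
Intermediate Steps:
$O = -35643$
$\frac{1}{48758 + \left(O - \left(-223\right)^{2}\right)} = \frac{1}{48758 - 85372} = \frac{1}{-36614} = - \frac{1}{36614}$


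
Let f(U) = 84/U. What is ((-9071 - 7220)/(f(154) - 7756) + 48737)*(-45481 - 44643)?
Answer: -187364762020602/42655 ≈ -4.3926e+9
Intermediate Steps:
((-9071 - 7220)/(f(154) - 7756) + 48737)*(-45481 - 44643) = ((-9071 - 7220)/(84/154 - 7756) + 48737)*(-45481 - 44643) = (-16291/(84*(1/154) - 7756) + 48737)*(-90124) = (-16291/(6/11 - 7756) + 48737)*(-90124) = (-16291/(-85310/11) + 48737)*(-90124) = (-16291*(-11/85310) + 48737)*(-90124) = (179201/85310 + 48737)*(-90124) = (4157932671/85310)*(-90124) = -187364762020602/42655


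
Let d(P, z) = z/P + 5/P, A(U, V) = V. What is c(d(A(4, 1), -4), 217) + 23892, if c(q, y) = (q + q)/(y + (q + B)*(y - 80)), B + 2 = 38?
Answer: 63146557/2643 ≈ 23892.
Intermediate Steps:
B = 36 (B = -2 + 38 = 36)
d(P, z) = 5/P + z/P
c(q, y) = 2*q/(y + (-80 + y)*(36 + q)) (c(q, y) = (q + q)/(y + (q + 36)*(y - 80)) = (2*q)/(y + (36 + q)*(-80 + y)) = (2*q)/(y + (-80 + y)*(36 + q)) = 2*q/(y + (-80 + y)*(36 + q)))
c(d(A(4, 1), -4), 217) + 23892 = 2*((5 - 4)/1)/(-2880 - 80*(5 - 4)/1 + 37*217 + ((5 - 4)/1)*217) + 23892 = 2*(1*1)/(-2880 - 80 + 8029 + (1*1)*217) + 23892 = 2*1/(-2880 - 80*1 + 8029 + 1*217) + 23892 = 2*1/(-2880 - 80 + 8029 + 217) + 23892 = 2*1/5286 + 23892 = 2*1*(1/5286) + 23892 = 1/2643 + 23892 = 63146557/2643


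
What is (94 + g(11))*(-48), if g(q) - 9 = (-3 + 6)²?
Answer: -5376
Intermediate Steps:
g(q) = 18 (g(q) = 9 + (-3 + 6)² = 9 + 3² = 9 + 9 = 18)
(94 + g(11))*(-48) = (94 + 18)*(-48) = 112*(-48) = -5376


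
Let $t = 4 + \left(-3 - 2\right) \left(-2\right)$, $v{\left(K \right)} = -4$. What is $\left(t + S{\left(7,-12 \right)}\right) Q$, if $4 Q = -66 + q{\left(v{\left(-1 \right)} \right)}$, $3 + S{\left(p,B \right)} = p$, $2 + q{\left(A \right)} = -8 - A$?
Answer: $-324$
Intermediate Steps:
$q{\left(A \right)} = -10 - A$ ($q{\left(A \right)} = -2 - \left(8 + A\right) = -10 - A$)
$S{\left(p,B \right)} = -3 + p$
$t = 14$ ($t = 4 + \left(-3 - 2\right) \left(-2\right) = 4 - -10 = 4 + 10 = 14$)
$Q = -18$ ($Q = \frac{-66 - 6}{4} = \frac{1}{4} \left(-72\right) = -18$)
$\left(t + S{\left(7,-12 \right)}\right) Q = \left(14 + \left(-3 + 7\right)\right) \left(-18\right) = \left(14 + 4\right) \left(-18\right) = 18 \left(-18\right) = -324$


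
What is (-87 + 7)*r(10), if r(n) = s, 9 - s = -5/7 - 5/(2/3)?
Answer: -9640/7 ≈ -1377.1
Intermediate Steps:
s = 241/14 (s = 9 - (-5/7 - 5/(2/3)) = 9 - (-5*⅐ - 5/(2*(⅓))) = 9 - (-5/7 - 5/⅔) = 9 - (-5/7 - 5*3/2) = 9 - (-5/7 - 15/2) = 9 - 1*(-115/14) = 9 + 115/14 = 241/14 ≈ 17.214)
r(n) = 241/14
(-87 + 7)*r(10) = (-87 + 7)*(241/14) = -80*241/14 = -9640/7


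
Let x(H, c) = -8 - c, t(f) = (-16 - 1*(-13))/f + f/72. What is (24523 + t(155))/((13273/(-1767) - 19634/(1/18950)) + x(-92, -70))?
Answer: -5200309291/78892502618280 ≈ -6.5916e-5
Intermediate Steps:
t(f) = -3/f + f/72 (t(f) = (-16 + 13)/f + f*(1/72) = -3/f + f/72)
(24523 + t(155))/((13273/(-1767) - 19634/(1/18950)) + x(-92, -70)) = (24523 + (-3/155 + (1/72)*155))/((13273/(-1767) - 19634/(1/18950)) + (-8 - 1*(-70))) = (24523 + (-3*1/155 + 155/72))/((13273*(-1/1767) - 19634/1/18950) + (-8 + 70)) = (24523 + (-3/155 + 155/72))/((-13273/1767 - 19634*18950) + 62) = (24523 + 23809/11160)/((-13273/1767 - 372064300) + 62) = 273700489/(11160*(-657437631373/1767 + 62)) = 273700489/(11160*(-657437521819/1767)) = (273700489/11160)*(-1767/657437521819) = -5200309291/78892502618280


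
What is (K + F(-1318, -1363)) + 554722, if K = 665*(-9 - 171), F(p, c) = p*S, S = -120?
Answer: 593182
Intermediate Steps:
F(p, c) = -120*p (F(p, c) = p*(-120) = -120*p)
K = -119700 (K = 665*(-180) = -119700)
(K + F(-1318, -1363)) + 554722 = (-119700 - 120*(-1318)) + 554722 = (-119700 + 158160) + 554722 = 38460 + 554722 = 593182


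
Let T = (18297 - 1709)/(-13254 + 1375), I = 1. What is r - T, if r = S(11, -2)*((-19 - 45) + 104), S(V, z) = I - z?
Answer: 1442068/11879 ≈ 121.40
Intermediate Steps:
S(V, z) = 1 - z
T = -16588/11879 (T = 16588/(-11879) = 16588*(-1/11879) = -16588/11879 ≈ -1.3964)
r = 120 (r = (1 - 1*(-2))*((-19 - 45) + 104) = (1 + 2)*(-64 + 104) = 3*40 = 120)
r - T = 120 - 1*(-16588/11879) = 120 + 16588/11879 = 1442068/11879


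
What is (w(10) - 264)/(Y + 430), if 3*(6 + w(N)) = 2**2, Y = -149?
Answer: -806/843 ≈ -0.95611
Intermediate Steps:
w(N) = -14/3 (w(N) = -6 + (1/3)*2**2 = -6 + (1/3)*4 = -6 + 4/3 = -14/3)
(w(10) - 264)/(Y + 430) = (-14/3 - 264)/(-149 + 430) = -806/3/281 = -806/3*1/281 = -806/843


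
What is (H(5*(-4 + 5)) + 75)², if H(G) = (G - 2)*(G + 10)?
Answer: 14400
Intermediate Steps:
H(G) = (-2 + G)*(10 + G)
(H(5*(-4 + 5)) + 75)² = ((-20 + (5*(-4 + 5))² + 8*(5*(-4 + 5))) + 75)² = ((-20 + (5*1)² + 8*(5*1)) + 75)² = ((-20 + 5² + 8*5) + 75)² = ((-20 + 25 + 40) + 75)² = (45 + 75)² = 120² = 14400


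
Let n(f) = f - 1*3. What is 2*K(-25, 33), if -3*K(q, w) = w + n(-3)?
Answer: -18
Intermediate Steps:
n(f) = -3 + f (n(f) = f - 3 = -3 + f)
K(q, w) = 2 - w/3 (K(q, w) = -(w + (-3 - 3))/3 = -(w - 6)/3 = -(-6 + w)/3 = 2 - w/3)
2*K(-25, 33) = 2*(2 - ⅓*33) = 2*(2 - 11) = 2*(-9) = -18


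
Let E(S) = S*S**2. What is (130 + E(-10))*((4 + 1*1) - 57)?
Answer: 45240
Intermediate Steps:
E(S) = S**3
(130 + E(-10))*((4 + 1*1) - 57) = (130 + (-10)**3)*((4 + 1*1) - 57) = (130 - 1000)*((4 + 1) - 57) = -870*(5 - 57) = -870*(-52) = 45240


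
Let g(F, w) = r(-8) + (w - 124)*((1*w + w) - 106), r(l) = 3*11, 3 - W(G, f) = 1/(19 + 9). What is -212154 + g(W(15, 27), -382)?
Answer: 228099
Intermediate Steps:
W(G, f) = 83/28 (W(G, f) = 3 - 1/(19 + 9) = 3 - 1/28 = 83/28)
r(l) = 33
g(F, w) = 33 + (-124 + w)*(-106 + 2*w) (g(F, w) = 33 + (w - 124)*((1*w + w) - 106) = 33 + (-124 + w)*((w + w) - 106) = 33 + (-124 + w)*(2*w - 106) = 33 + (-124 + w)*(-106 + 2*w))
-212154 + g(W(15, 27), -382) = -212154 + (13177 - 354*(-382) + 2*(-382)²) = -212154 + (13177 + 135228 + 2*145924) = -212154 + (13177 + 135228 + 291848) = -212154 + 440253 = 228099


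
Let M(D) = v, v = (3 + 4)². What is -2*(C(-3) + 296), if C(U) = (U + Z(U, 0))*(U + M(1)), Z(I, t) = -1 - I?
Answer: -500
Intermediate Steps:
v = 49 (v = 7² = 49)
M(D) = 49
C(U) = -49 - U (C(U) = (U + (-1 - U))*(U + 49) = -(49 + U) = -49 - U)
-2*(C(-3) + 296) = -2*((-49 - 1*(-3)) + 296) = -2*((-49 + 3) + 296) = -2*(-46 + 296) = -2*250 = -500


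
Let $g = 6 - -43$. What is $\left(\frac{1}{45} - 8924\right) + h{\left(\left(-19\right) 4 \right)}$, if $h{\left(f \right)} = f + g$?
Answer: $- \frac{402794}{45} \approx -8951.0$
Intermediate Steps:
$g = 49$ ($g = 6 + 43 = 49$)
$h{\left(f \right)} = 49 + f$ ($h{\left(f \right)} = f + 49 = 49 + f$)
$\left(\frac{1}{45} - 8924\right) + h{\left(\left(-19\right) 4 \right)} = \left(\frac{1}{45} - 8924\right) + \left(49 - 76\right) = - \frac{401579}{45} - 27 = - \frac{402794}{45}$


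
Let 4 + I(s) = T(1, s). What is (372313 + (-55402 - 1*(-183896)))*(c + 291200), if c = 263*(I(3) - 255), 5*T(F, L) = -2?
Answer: 558344215423/5 ≈ 1.1167e+11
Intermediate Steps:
T(F, L) = -2/5 (T(F, L) = (1/5)*(-2) = -2/5)
I(s) = -22/5 (I(s) = -4 - 2/5 = -22/5)
c = -341111/5 (c = 263*(-22/5 - 255) = 263*(-1297/5) = -341111/5 ≈ -68222.)
(372313 + (-55402 - 1*(-183896)))*(c + 291200) = (372313 + (-55402 - 1*(-183896)))*(-341111/5 + 291200) = (372313 + (-55402 + 183896))*(1114889/5) = (372313 + 128494)*(1114889/5) = 500807*(1114889/5) = 558344215423/5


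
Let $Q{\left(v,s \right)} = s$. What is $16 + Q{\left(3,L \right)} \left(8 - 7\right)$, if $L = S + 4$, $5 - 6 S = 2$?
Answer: $\frac{41}{2} \approx 20.5$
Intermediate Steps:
$S = \frac{1}{2}$ ($S = \frac{5}{6} - \frac{1}{3} = \frac{1}{2} \approx 0.5$)
$L = \frac{9}{2}$ ($L = \frac{1}{2} + 4 = \frac{9}{2} \approx 4.5$)
$16 + Q{\left(3,L \right)} \left(8 - 7\right) = 16 + \frac{9 \left(8 - 7\right)}{2} = 16 + \frac{9}{2} \cdot 1 = 16 + \frac{9}{2} = \frac{41}{2}$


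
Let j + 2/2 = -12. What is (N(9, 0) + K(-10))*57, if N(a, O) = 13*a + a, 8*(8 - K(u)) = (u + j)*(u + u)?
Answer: 8721/2 ≈ 4360.5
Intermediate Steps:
j = -13 (j = -1 - 12 = -13)
K(u) = 8 - u*(-13 + u)/4 (K(u) = 8 - (u - 13)*(u + u)/8 = 8 - (-13 + u)*2*u/8 = 8 - u*(-13 + u)/4)
N(a, O) = 14*a
(N(9, 0) + K(-10))*57 = (14*9 + (8 - ¼*(-10)² + (13/4)*(-10)))*57 = (126 + (8 - ¼*100 - 65/2))*57 = (126 + (8 - 25 - 65/2))*57 = (126 - 99/2)*57 = (153/2)*57 = 8721/2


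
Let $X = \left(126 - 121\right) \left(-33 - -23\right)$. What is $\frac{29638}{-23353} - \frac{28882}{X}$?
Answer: $\frac{336499723}{583825} \approx 576.37$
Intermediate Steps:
$X = -50$ ($X = 5 \left(-33 + 23\right) = 5 \left(-10\right) = -50$)
$\frac{29638}{-23353} - \frac{28882}{X} = \frac{29638}{-23353} - \frac{28882}{-50} = 29638 \left(- \frac{1}{23353}\right) - - \frac{14441}{25} = - \frac{29638}{23353} + \frac{14441}{25} = \frac{336499723}{583825}$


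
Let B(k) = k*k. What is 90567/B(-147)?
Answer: 10063/2401 ≈ 4.1912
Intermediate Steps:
B(k) = k²
90567/B(-147) = 90567/((-147)²) = 90567/21609 = 90567*(1/21609) = 10063/2401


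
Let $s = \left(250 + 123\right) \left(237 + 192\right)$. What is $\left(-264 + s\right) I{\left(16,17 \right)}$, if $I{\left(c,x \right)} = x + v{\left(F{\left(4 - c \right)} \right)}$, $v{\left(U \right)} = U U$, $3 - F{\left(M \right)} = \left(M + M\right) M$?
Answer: $12978653226$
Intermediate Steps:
$F{\left(M \right)} = 3 - 2 M^{2}$ ($F{\left(M \right)} = 3 - \left(M + M\right) M = 3 - 2 M M = 3 - 2 M^{2}$)
$v{\left(U \right)} = U^{2}$
$I{\left(c,x \right)} = x + \left(3 - 2 \left(4 - c\right)^{2}\right)^{2}$
$s = 160017$ ($s = 373 \cdot 429 = 160017$)
$\left(-264 + s\right) I{\left(16,17 \right)} = \left(-264 + 160017\right) \left(17 + \left(-3 + 2 \left(-4 + 16\right)^{2}\right)^{2}\right) = 159753 \left(17 + \left(-3 + 2 \cdot 12^{2}\right)^{2}\right) = 159753 \left(17 + \left(-3 + 2 \cdot 144\right)^{2}\right) = 159753 \left(17 + \left(-3 + 288\right)^{2}\right) = 159753 \left(17 + 285^{2}\right) = 159753 \left(17 + 81225\right) = 159753 \cdot 81242 = 12978653226$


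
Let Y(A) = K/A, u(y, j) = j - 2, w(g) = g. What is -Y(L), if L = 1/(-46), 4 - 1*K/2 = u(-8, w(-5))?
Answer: 1012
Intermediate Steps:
u(y, j) = -2 + j
K = 22 (K = 8 - 2*(-2 - 5) = 8 - 2*(-7) = 8 + 14 = 22)
L = -1/46 ≈ -0.021739
Y(A) = 22/A
-Y(L) = -22/(-1/46) = -22*(-46) = -1*(-1012) = 1012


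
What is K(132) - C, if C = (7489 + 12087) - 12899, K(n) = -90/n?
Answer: -146909/22 ≈ -6677.7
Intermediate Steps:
C = 6677 (C = 19576 - 12899 = 6677)
K(132) - C = -90/132 - 1*6677 = -90*1/132 - 6677 = -15/22 - 6677 = -146909/22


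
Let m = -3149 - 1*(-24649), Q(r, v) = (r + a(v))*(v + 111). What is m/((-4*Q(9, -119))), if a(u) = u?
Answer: -1075/176 ≈ -6.1080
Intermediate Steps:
Q(r, v) = (111 + v)*(r + v) (Q(r, v) = (r + v)*(v + 111) = (r + v)*(111 + v) = (111 + v)*(r + v))
m = 21500 (m = -3149 + 24649 = 21500)
m/((-4*Q(9, -119))) = 21500/((-4*((-119)² + 111*9 + 111*(-119) + 9*(-119)))) = 21500/((-4*(14161 + 999 - 13209 - 1071))) = 21500/((-4*880)) = 21500/(-3520) = 21500*(-1/3520) = -1075/176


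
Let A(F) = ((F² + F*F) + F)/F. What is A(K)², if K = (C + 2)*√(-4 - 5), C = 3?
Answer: -899 + 60*I ≈ -899.0 + 60.0*I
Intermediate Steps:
K = 15*I (K = (3 + 2)*√(-4 - 5) = 5*√(-9) = 5*(3*I) = 15*I ≈ 15.0*I)
A(F) = (F + 2*F²)/F (A(F) = ((F² + F²) + F)/F = (2*F² + F)/F = (F + 2*F²)/F)
A(K)² = (1 + 2*(15*I))² = (1 + 30*I)²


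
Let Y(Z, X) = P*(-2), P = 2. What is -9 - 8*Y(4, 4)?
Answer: 23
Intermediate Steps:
Y(Z, X) = -4 (Y(Z, X) = 2*(-2) = -4)
-9 - 8*Y(4, 4) = -9 - 8*(-4) = -9 + 32 = 23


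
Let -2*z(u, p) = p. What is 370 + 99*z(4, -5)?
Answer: 1235/2 ≈ 617.50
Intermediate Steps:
z(u, p) = -p/2
370 + 99*z(4, -5) = 370 + 99*(-½*(-5)) = 370 + 99*(5/2) = 370 + 495/2 = 1235/2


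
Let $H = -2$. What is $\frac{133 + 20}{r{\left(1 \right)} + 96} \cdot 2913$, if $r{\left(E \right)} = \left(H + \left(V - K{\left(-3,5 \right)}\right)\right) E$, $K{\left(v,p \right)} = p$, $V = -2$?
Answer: $\frac{148563}{29} \approx 5122.9$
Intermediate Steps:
$r{\left(E \right)} = - 9 E$ ($r{\left(E \right)} = \left(-2 - 7\right) E = - 9 E$)
$\frac{133 + 20}{r{\left(1 \right)} + 96} \cdot 2913 = \frac{133 + 20}{\left(-9\right) 1 + 96} \cdot 2913 = \frac{153}{-9 + 96} \cdot 2913 = \frac{153}{87} \cdot 2913 = 153 \cdot \frac{1}{87} \cdot 2913 = \frac{51}{29} \cdot 2913 = \frac{148563}{29}$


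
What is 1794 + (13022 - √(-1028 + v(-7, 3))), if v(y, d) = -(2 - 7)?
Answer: 14816 - I*√1023 ≈ 14816.0 - 31.984*I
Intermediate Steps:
v(y, d) = 5 (v(y, d) = -1*(-5) = 5)
1794 + (13022 - √(-1028 + v(-7, 3))) = 1794 + (13022 - √(-1028 + 5)) = 1794 + (13022 - √(-1023)) = 1794 + (13022 - I*√1023) = 14816 - I*√1023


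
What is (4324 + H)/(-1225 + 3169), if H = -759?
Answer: 3565/1944 ≈ 1.8338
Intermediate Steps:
(4324 + H)/(-1225 + 3169) = (4324 - 759)/(-1225 + 3169) = 3565/1944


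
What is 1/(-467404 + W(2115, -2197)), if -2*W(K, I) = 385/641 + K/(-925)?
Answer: -118585/55427003381 ≈ -2.1395e-6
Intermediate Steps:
W(K, I) = -385/1282 + K/1850 (W(K, I) = -(385/641 + K/(-925))/2 = -(385*(1/641) + K*(-1/925))/2 = -(385/641 - K/925)/2 = -385/1282 + K/1850)
1/(-467404 + W(2115, -2197)) = 1/(-467404 + (-385/1282 + (1/1850)*2115)) = 1/(-467404 + (-385/1282 + 423/370)) = 1/(-467404 + 99959/118585) = 1/(-55427003381/118585) = -118585/55427003381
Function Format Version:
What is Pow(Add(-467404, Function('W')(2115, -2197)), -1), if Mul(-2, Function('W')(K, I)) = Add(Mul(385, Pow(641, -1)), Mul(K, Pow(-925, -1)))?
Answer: Rational(-118585, 55427003381) ≈ -2.1395e-6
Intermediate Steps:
Function('W')(K, I) = Add(Rational(-385, 1282), Mul(Rational(1, 1850), K)) (Function('W')(K, I) = Mul(Rational(-1, 2), Add(Mul(385, Pow(641, -1)), Mul(K, Pow(-925, -1)))) = Mul(Rational(-1, 2), Add(Mul(385, Rational(1, 641)), Mul(K, Rational(-1, 925)))) = Mul(Rational(-1, 2), Add(Rational(385, 641), Mul(Rational(-1, 925), K))) = Add(Rational(-385, 1282), Mul(Rational(1, 1850), K)))
Pow(Add(-467404, Function('W')(2115, -2197)), -1) = Pow(Add(-467404, Add(Rational(-385, 1282), Mul(Rational(1, 1850), 2115))), -1) = Pow(Add(-467404, Add(Rational(-385, 1282), Rational(423, 370))), -1) = Pow(Add(-467404, Rational(99959, 118585)), -1) = Pow(Rational(-55427003381, 118585), -1) = Rational(-118585, 55427003381)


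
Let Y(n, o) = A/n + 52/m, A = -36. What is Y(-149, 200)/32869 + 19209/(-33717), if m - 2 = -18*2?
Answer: -533132365949/935727412303 ≈ -0.56975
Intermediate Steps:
m = -34 (m = 2 - 18*2 = 2 - 1*36 = 2 - 36 = -34)
Y(n, o) = -26/17 - 36/n (Y(n, o) = -36/n + 52/(-34) = -36/n + 52*(-1/34) = -36/n - 26/17 = -26/17 - 36/n)
Y(-149, 200)/32869 + 19209/(-33717) = (-26/17 - 36/(-149))/32869 + 19209/(-33717) = (-26/17 - 36*(-1/149))*(1/32869) + 19209*(-1/33717) = (-26/17 + 36/149)*(1/32869) - 6403/11239 = -3262/2533*1/32869 - 6403/11239 = -3262/83257177 - 6403/11239 = -533132365949/935727412303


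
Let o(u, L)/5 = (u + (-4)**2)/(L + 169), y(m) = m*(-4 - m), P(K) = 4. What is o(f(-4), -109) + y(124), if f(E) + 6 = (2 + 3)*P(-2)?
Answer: -31739/2 ≈ -15870.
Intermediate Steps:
f(E) = 14 (f(E) = -6 + (2 + 3)*4 = -6 + 5*4 = -6 + 20 = 14)
o(u, L) = 5*(16 + u)/(169 + L) (o(u, L) = 5*((u + (-4)**2)/(L + 169)) = 5*((u + 16)/(169 + L)) = 5*((16 + u)/(169 + L)) = 5*(16 + u)/(169 + L))
o(f(-4), -109) + y(124) = 5*(16 + 14)/(169 - 109) - 1*124*(4 + 124) = 5*30/60 - 1*124*128 = 5*(1/60)*30 - 15872 = 5/2 - 15872 = -31739/2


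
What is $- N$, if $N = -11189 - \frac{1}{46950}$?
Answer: $\frac{525323551}{46950} \approx 11189.0$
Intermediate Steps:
$N = - \frac{525323551}{46950}$ ($N = -11189 - \frac{1}{46950} = - \frac{525323551}{46950} \approx -11189.0$)
$- N = \left(-1\right) \left(- \frac{525323551}{46950}\right) = \frac{525323551}{46950}$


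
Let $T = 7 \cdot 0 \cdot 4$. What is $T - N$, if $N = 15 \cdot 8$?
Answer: $-120$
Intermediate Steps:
$N = 120$
$T = 0$ ($T = 0 \cdot 4 = 0$)
$T - N = 0 - 120 = -120$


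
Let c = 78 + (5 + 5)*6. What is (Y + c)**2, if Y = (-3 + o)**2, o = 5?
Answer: 20164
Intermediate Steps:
c = 138 (c = 78 + 10*6 = 78 + 60 = 138)
Y = 4 (Y = (-3 + 5)**2 = 2**2 = 4)
(Y + c)**2 = (4 + 138)**2 = 142**2 = 20164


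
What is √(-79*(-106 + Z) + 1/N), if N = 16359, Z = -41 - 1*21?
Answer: √3551811260991/16359 ≈ 115.20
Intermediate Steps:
Z = -62 (Z = -41 - 21 = -62)
√(-79*(-106 + Z) + 1/N) = √(-79*(-106 - 62) + 1/16359) = √(-79*(-168) + 1/16359) = √(13272 + 1/16359) = √(217116649/16359) = √3551811260991/16359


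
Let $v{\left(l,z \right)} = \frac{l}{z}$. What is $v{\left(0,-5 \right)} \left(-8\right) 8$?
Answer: $0$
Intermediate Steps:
$v{\left(0,-5 \right)} \left(-8\right) 8 = \frac{0}{-5} \left(-8\right) 8 = 0 \left(- \frac{1}{5}\right) \left(-8\right) 8 = 0 \left(-8\right) 8 = 0 \cdot 8 = 0$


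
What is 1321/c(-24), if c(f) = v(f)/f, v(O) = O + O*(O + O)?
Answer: -1321/47 ≈ -28.106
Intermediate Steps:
v(O) = O + 2*O**2 (v(O) = O + O*(2*O) = O + 2*O**2)
c(f) = 1 + 2*f (c(f) = (f*(1 + 2*f))/f = 1 + 2*f)
1321/c(-24) = 1321/(1 + 2*(-24)) = 1321/(1 - 48) = 1321/(-47) = 1321*(-1/47) = -1321/47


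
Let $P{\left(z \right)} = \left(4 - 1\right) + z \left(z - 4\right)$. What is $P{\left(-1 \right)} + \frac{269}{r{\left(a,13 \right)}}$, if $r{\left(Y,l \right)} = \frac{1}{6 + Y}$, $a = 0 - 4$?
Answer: $546$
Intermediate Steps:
$a = -4$ ($a = 0 - 4 = -4$)
$P{\left(z \right)} = 3 + z \left(-4 + z\right)$
$P{\left(-1 \right)} + \frac{269}{r{\left(a,13 \right)}} = \left(3 + \left(-1\right)^{2} - -4\right) + \frac{269}{\frac{1}{6 - 4}} = \left(3 + 1 + 4\right) + \frac{269}{\frac{1}{2}} = 8 + 269 \frac{1}{\frac{1}{2}} = 8 + 269 \cdot 2 = 8 + 538 = 546$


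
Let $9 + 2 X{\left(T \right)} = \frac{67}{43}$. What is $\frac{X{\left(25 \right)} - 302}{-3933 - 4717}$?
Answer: $\frac{6573}{185975} \approx 0.035343$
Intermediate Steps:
$X{\left(T \right)} = - \frac{160}{43}$ ($X{\left(T \right)} = - \frac{9}{2} + \frac{67 \cdot \frac{1}{43}}{2} = - \frac{9}{2} + \frac{1}{2} \cdot \frac{67}{43} = - \frac{9}{2} + \frac{67}{86} = - \frac{160}{43}$)
$\frac{X{\left(25 \right)} - 302}{-3933 - 4717} = \frac{- \frac{160}{43} - 302}{-3933 - 4717} = - \frac{13146}{43 \left(-8650\right)} = \left(- \frac{13146}{43}\right) \left(- \frac{1}{8650}\right) = \frac{6573}{185975}$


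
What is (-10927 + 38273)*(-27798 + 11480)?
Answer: -446232028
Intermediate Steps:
(-10927 + 38273)*(-27798 + 11480) = 27346*(-16318) = -446232028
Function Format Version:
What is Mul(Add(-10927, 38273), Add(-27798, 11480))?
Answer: -446232028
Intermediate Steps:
Mul(Add(-10927, 38273), Add(-27798, 11480)) = Mul(27346, -16318) = -446232028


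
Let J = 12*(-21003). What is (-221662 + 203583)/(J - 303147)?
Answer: 18079/555183 ≈ 0.032564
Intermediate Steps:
J = -252036
(-221662 + 203583)/(J - 303147) = (-221662 + 203583)/(-252036 - 303147) = -18079/(-555183) = -18079*(-1/555183) = 18079/555183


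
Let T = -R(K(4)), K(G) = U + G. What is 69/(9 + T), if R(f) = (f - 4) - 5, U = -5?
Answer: 69/19 ≈ 3.6316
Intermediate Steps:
K(G) = -5 + G
R(f) = -9 + f (R(f) = (-4 + f) - 5 = -9 + f)
T = 10 (T = -(-9 + (-5 + 4)) = -(-9 - 1) = -1*(-10) = 10)
69/(9 + T) = 69/(9 + 10) = 69/19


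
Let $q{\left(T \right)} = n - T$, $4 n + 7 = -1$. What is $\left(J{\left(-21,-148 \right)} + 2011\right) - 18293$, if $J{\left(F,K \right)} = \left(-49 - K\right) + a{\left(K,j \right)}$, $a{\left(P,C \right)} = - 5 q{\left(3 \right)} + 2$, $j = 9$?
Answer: $-16156$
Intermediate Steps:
$n = -2$ ($n = - \frac{7}{4} + \frac{1}{4} \left(-1\right) = - \frac{7}{4} - \frac{1}{4} = -2$)
$q{\left(T \right)} = -2 - T$
$a{\left(P,C \right)} = 27$ ($a{\left(P,C \right)} = - 5 \left(-2 - 3\right) + 2 = \left(-5\right) \left(-5\right) + 2 = 25 + 2 = 27$)
$J{\left(F,K \right)} = -22 - K$ ($J{\left(F,K \right)} = \left(-49 - K\right) + 27 = -22 - K$)
$\left(J{\left(-21,-148 \right)} + 2011\right) - 18293 = \left(\left(-22 - -148\right) + 2011\right) - 18293 = \left(\left(-22 + 148\right) + 2011\right) - 18293 = \left(126 + 2011\right) - 18293 = 2137 - 18293 = -16156$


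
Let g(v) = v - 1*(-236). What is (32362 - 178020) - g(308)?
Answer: -146202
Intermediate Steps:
g(v) = 236 + v (g(v) = v + 236 = 236 + v)
(32362 - 178020) - g(308) = (32362 - 178020) - (236 + 308) = -145658 - 1*544 = -145658 - 544 = -146202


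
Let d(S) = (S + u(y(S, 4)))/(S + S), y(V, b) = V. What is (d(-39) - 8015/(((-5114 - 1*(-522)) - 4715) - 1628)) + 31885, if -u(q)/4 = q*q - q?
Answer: 139820303/4374 ≈ 31966.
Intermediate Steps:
u(q) = -4*q**2 + 4*q (u(q) = -4*(q*q - q) = -4*(q**2 - q) = -4*q**2 + 4*q)
d(S) = (S + 4*S*(1 - S))/(2*S) (d(S) = (S + 4*S*(1 - S))/(S + S) = (S + 4*S*(1 - S))/((2*S)) = (S + 4*S*(1 - S))*(1/(2*S)) = (S + 4*S*(1 - S))/(2*S))
(d(-39) - 8015/(((-5114 - 1*(-522)) - 4715) - 1628)) + 31885 = ((5/2 - 2*(-39)) - 8015/(((-5114 - 1*(-522)) - 4715) - 1628)) + 31885 = ((5/2 + 78) - 8015/(((-5114 + 522) - 4715) - 1628)) + 31885 = (161/2 - 8015/((-4592 - 4715) - 1628)) + 31885 = (161/2 - 8015/(-9307 - 1628)) + 31885 = (161/2 - 8015/(-10935)) + 31885 = (161/2 - 8015*(-1/10935)) + 31885 = (161/2 + 1603/2187) + 31885 = 355313/4374 + 31885 = 139820303/4374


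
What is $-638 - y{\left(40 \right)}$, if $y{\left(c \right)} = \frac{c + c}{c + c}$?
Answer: $-639$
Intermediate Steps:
$y{\left(c \right)} = 1$ ($y{\left(c \right)} = \frac{2 c}{2 c} = 2 c \frac{1}{2 c} = 1$)
$-638 - y{\left(40 \right)} = -638 - 1 = -639$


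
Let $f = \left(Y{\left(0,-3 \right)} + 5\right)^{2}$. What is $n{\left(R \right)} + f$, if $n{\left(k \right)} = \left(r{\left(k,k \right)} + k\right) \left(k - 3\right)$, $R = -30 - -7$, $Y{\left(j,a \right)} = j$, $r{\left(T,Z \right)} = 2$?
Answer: $571$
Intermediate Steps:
$R = -23$ ($R = -30 + 7 = -23$)
$n{\left(k \right)} = \left(-3 + k\right) \left(2 + k\right)$ ($n{\left(k \right)} = \left(2 + k\right) \left(k - 3\right) = \left(2 + k\right) \left(-3 + k\right) = \left(-3 + k\right) \left(2 + k\right)$)
$f = 25$ ($f = \left(0 + 5\right)^{2} = 5^{2} = 25$)
$n{\left(R \right)} + f = \left(-6 + \left(-23\right)^{2} - -23\right) + 25 = \left(-6 + 529 + 23\right) + 25 = 546 + 25 = 571$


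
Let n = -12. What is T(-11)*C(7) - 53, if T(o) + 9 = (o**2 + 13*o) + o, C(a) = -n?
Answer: -557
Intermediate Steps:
C(a) = 12 (C(a) = -1*(-12) = 12)
T(o) = -9 + o**2 + 14*o (T(o) = -9 + ((o**2 + 13*o) + o) = -9 + (o**2 + 14*o) = -9 + o**2 + 14*o)
T(-11)*C(7) - 53 = (-9 + (-11)**2 + 14*(-11))*12 - 53 = (-9 + 121 - 154)*12 - 53 = -42*12 - 53 = -504 - 53 = -557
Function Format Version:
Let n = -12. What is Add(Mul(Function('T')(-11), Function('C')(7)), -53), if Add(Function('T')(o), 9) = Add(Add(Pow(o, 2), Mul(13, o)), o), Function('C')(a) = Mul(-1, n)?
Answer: -557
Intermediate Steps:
Function('C')(a) = 12 (Function('C')(a) = Mul(-1, -12) = 12)
Function('T')(o) = Add(-9, Pow(o, 2), Mul(14, o)) (Function('T')(o) = Add(-9, Add(Add(Pow(o, 2), Mul(13, o)), o)) = Add(-9, Add(Pow(o, 2), Mul(14, o))) = Add(-9, Pow(o, 2), Mul(14, o)))
Add(Mul(Function('T')(-11), Function('C')(7)), -53) = Add(Mul(Add(-9, Pow(-11, 2), Mul(14, -11)), 12), -53) = Add(Mul(Add(-9, 121, -154), 12), -53) = Add(Mul(-42, 12), -53) = Add(-504, -53) = -557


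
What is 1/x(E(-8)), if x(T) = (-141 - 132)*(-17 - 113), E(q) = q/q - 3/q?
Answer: 1/35490 ≈ 2.8177e-5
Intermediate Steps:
E(q) = 1 - 3/q
x(T) = 35490 (x(T) = -273*(-130) = 35490)
1/x(E(-8)) = 1/35490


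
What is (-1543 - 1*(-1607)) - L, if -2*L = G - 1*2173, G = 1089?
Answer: -478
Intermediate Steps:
L = 542 (L = -(1089 - 1*2173)/2 = -(1089 - 2173)/2 = -½*(-1084) = 542)
(-1543 - 1*(-1607)) - L = (-1543 - 1*(-1607)) - 1*542 = (-1543 + 1607) - 542 = 64 - 542 = -478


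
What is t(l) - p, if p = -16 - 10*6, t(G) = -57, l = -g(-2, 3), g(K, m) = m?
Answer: 19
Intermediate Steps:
l = -3 (l = -1*3 = -3)
p = -76 (p = -16 - 60 = -76)
t(l) - p = -57 - 1*(-76) = -57 + 76 = 19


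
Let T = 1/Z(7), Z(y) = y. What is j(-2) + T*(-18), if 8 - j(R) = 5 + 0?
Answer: 3/7 ≈ 0.42857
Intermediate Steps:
j(R) = 3 (j(R) = 8 - (5 + 0) = 8 - 1*5 = 8 - 5 = 3)
T = ⅐ (T = 1/7 = ⅐ ≈ 0.14286)
j(-2) + T*(-18) = 3 + (⅐)*(-18) = 3 - 18/7 = 3/7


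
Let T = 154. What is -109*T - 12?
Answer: -16798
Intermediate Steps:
-109*T - 12 = -109*154 - 12 = -16786 - 12 = -16798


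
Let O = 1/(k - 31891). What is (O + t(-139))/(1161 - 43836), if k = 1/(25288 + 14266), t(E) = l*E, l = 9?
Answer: 1578032222417/53830953959775 ≈ 0.029315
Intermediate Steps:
t(E) = 9*E
k = 1/39554 ≈ 2.5282e-5
O = -39554/1261416613 (O = 1/(1/39554 - 31891) = 1/(-1261416613/39554) = -39554/1261416613 ≈ -3.1357e-5)
(O + t(-139))/(1161 - 43836) = (-39554/1261416613 + 9*(-139))/(1161 - 43836) = (-39554/1261416613 - 1251)/(-42675) = -1578032222417/1261416613*(-1/42675) = 1578032222417/53830953959775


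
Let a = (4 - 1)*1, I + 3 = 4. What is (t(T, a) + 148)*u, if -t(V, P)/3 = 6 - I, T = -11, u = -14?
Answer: -1862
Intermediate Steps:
I = 1 (I = -3 + 4 = 1)
a = 3 (a = 3*1 = 3)
t(V, P) = -15 (t(V, P) = -3*(6 - 1*1) = -3*(6 - 1) = -3*5 = -15)
(t(T, a) + 148)*u = (-15 + 148)*(-14) = 133*(-14) = -1862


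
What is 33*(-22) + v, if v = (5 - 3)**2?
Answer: -722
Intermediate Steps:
v = 4 (v = 2**2 = 4)
33*(-22) + v = 33*(-22) + 4 = -726 + 4 = -722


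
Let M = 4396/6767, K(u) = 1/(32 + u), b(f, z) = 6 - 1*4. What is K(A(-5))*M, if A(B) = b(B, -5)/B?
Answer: 10990/534593 ≈ 0.020558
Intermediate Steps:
b(f, z) = 2 (b(f, z) = 6 - 4 = 2)
A(B) = 2/B
M = 4396/6767 (M = 4396*(1/6767) = 4396/6767 ≈ 0.64962)
K(A(-5))*M = (4396/6767)/(32 + 2/(-5)) = (4396/6767)/(32 + 2*(-⅕)) = (4396/6767)/(32 - ⅖) = (4396/6767)/(158/5) = (5/158)*(4396/6767) = 10990/534593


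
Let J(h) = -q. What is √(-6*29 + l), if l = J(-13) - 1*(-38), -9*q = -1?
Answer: 35*I/3 ≈ 11.667*I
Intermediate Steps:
q = ⅑ (q = -⅑*(-1) = ⅑ ≈ 0.11111)
J(h) = -⅑ (J(h) = -1*⅑ = -⅑)
l = 341/9 (l = -⅑ - 1*(-38) = -⅑ + 38 = 341/9 ≈ 37.889)
√(-6*29 + l) = √(-6*29 + 341/9) = √(-174 + 341/9) = √(-1225/9) = 35*I/3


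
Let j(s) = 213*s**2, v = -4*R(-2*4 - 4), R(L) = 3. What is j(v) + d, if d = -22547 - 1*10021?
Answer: -1896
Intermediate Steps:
d = -32568 (d = -22547 - 10021 = -32568)
v = -12 (v = -4*3 = -12)
j(v) + d = 213*(-12)**2 - 32568 = 213*144 - 32568 = 30672 - 32568 = -1896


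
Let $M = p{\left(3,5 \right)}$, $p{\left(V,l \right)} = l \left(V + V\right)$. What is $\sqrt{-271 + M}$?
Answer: $i \sqrt{241} \approx 15.524 i$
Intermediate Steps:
$p{\left(V,l \right)} = 2 V l$ ($p{\left(V,l \right)} = l 2 V = 2 V l$)
$M = 30$ ($M = 2 \cdot 3 \cdot 5 = 30$)
$\sqrt{-271 + M} = \sqrt{-271 + 30} = \sqrt{-241} = i \sqrt{241}$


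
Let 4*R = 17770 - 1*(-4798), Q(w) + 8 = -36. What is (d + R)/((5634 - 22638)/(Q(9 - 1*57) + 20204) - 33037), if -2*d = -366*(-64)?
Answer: 10197600/55503577 ≈ 0.18373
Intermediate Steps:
Q(w) = -44 (Q(w) = -8 - 36 = -44)
d = -11712 (d = -(-183)*(-64) = -1/2*23424 = -11712)
R = 5642 (R = (17770 - 1*(-4798))/4 = (17770 + 4798)/4 = (1/4)*22568 = 5642)
(d + R)/((5634 - 22638)/(Q(9 - 1*57) + 20204) - 33037) = (-11712 + 5642)/((5634 - 22638)/(-44 + 20204) - 33037) = -6070/(-17004/20160 - 33037) = -6070/(-17004*1/20160 - 33037) = -6070/(-1417/1680 - 33037) = -6070/(-55503577/1680) = -6070*(-1680/55503577) = 10197600/55503577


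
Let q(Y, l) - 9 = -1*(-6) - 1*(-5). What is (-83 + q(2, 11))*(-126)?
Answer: 7938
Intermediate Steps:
q(Y, l) = 20 (q(Y, l) = 9 + (-1*(-6) - 1*(-5)) = 9 + (6 + 5) = 9 + 11 = 20)
(-83 + q(2, 11))*(-126) = (-83 + 20)*(-126) = -63*(-126) = 7938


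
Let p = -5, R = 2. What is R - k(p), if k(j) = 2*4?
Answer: -6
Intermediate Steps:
k(j) = 8
R - k(p) = 2 - 1*8 = 2 - 8 = -6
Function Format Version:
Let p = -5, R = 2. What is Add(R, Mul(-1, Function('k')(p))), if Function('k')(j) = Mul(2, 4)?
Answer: -6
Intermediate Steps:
Function('k')(j) = 8
Add(R, Mul(-1, Function('k')(p))) = Add(2, Mul(-1, 8)) = Add(2, -8) = -6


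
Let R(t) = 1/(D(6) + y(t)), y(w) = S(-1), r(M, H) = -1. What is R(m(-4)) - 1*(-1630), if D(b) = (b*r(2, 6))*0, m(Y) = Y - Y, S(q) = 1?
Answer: 1631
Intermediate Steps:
m(Y) = 0
y(w) = 1
D(b) = 0 (D(b) = (b*(-1))*0 = -b*0 = 0)
R(t) = 1 (R(t) = 1/(0 + 1) = 1/1 = 1)
R(m(-4)) - 1*(-1630) = 1 - 1*(-1630) = 1 + 1630 = 1631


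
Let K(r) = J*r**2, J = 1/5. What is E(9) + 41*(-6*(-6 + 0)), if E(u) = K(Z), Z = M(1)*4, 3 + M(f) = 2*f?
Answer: 7396/5 ≈ 1479.2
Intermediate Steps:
M(f) = -3 + 2*f
Z = -4 (Z = (-3 + 2*1)*4 = (-3 + 2)*4 = -1*4 = -4)
J = 1/5 (J = 1*(1/5) = 1/5 ≈ 0.20000)
K(r) = r**2/5
E(u) = 16/5 (E(u) = (1/5)*(-4)**2 = (1/5)*16 = 16/5)
E(9) + 41*(-6*(-6 + 0)) = 16/5 + 41*(-6*(-6 + 0)) = 16/5 + 41*(-6*(-6)) = 16/5 + 41*36 = 16/5 + 1476 = 7396/5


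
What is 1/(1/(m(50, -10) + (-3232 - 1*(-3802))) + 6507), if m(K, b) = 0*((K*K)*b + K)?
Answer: 570/3708991 ≈ 0.00015368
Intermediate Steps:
m(K, b) = 0 (m(K, b) = 0*(K²*b + K) = 0*(b*K² + K) = 0*(K + b*K²) = 0)
1/(1/(m(50, -10) + (-3232 - 1*(-3802))) + 6507) = 1/(1/(0 + (-3232 - 1*(-3802))) + 6507) = 1/(1/(0 + (-3232 + 3802)) + 6507) = 1/(1/(0 + 570) + 6507) = 1/(1/570 + 6507) = 1/(3708991/570) = 570/3708991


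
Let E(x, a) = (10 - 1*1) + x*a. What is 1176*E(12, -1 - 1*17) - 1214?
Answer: -244646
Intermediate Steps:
E(x, a) = 9 + a*x (E(x, a) = (10 - 1) + a*x = 9 + a*x)
1176*E(12, -1 - 1*17) - 1214 = 1176*(9 + (-1 - 1*17)*12) - 1214 = 1176*(9 + (-1 - 17)*12) - 1214 = 1176*(9 - 18*12) - 1214 = 1176*(9 - 216) - 1214 = 1176*(-207) - 1214 = -243432 - 1214 = -244646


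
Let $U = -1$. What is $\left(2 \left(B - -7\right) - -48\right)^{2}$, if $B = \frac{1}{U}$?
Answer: $3600$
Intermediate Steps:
$B = -1$ ($B = \frac{1}{-1} = -1$)
$\left(2 \left(B - -7\right) - -48\right)^{2} = \left(2 \left(-1 - -7\right) - -48\right)^{2} = \left(2 \left(-1 + 7\right) + 48\right)^{2} = \left(2 \cdot 6 + 48\right)^{2} = \left(12 + 48\right)^{2} = 60^{2} = 3600$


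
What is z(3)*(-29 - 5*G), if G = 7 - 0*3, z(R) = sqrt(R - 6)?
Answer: -64*I*sqrt(3) ≈ -110.85*I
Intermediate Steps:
z(R) = sqrt(-6 + R)
G = 7 (G = 7 - 1*0 = 7 + 0 = 7)
z(3)*(-29 - 5*G) = sqrt(-6 + 3)*(-29 - 5*7) = sqrt(-3)*(-29 - 35) = (I*sqrt(3))*(-64) = -64*I*sqrt(3)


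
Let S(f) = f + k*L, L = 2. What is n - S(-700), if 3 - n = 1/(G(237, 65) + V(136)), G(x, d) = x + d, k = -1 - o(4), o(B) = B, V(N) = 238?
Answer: 385019/540 ≈ 713.00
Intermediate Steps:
k = -5 (k = -1 - 1*4 = -1 - 4 = -5)
S(f) = -10 + f (S(f) = f - 5*2 = f - 10 = -10 + f)
G(x, d) = d + x
n = 1619/540 (n = 3 - 1/((65 + 237) + 238) = 3 - 1/(302 + 238) = 3 - 1/540 = 1619/540 ≈ 2.9981)
n - S(-700) = 1619/540 - (-10 - 700) = 1619/540 - 1*(-710) = 1619/540 + 710 = 385019/540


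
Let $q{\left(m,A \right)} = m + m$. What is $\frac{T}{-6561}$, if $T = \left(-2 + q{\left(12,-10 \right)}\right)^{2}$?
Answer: $- \frac{484}{6561} \approx -0.073769$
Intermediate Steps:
$q{\left(m,A \right)} = 2 m$
$T = 484$ ($T = \left(-2 + 2 \cdot 12\right)^{2} = \left(-2 + 24\right)^{2} = 22^{2} = 484$)
$\frac{T}{-6561} = \frac{484}{-6561} = 484 \left(- \frac{1}{6561}\right) = - \frac{484}{6561}$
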